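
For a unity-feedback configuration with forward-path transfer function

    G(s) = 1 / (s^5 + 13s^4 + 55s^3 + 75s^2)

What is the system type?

Factor s from the denominator: s^5 + 13s^4 + 55s^3 + 75s^2 = s^2·(s^3 + 13s^2 + 55s + 75).
There are 2 poles at the origin, so the system is Type 2.

Type 2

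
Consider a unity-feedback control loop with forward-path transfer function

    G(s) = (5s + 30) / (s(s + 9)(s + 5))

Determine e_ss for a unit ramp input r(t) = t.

G(s) has one pole at the origin.
This is a Type 1 system. Kv = lim_{s→0} s·G(s) = 30/45 = 2/3.
e_ss = 1/Kv = 1/(2/3) = 3/2 ≈ 1.500.

e_ss = 1.500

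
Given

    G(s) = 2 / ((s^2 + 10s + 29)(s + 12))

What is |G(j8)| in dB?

|G(j8)|_dB ≈ -56.0 dB

Substitute s = j8: numerator = 2, denominator = -1060 + j680.
|G(j8)| = |2| / |-1060 + j680| = 2 / 1259.4 ≈ 0.001588.
In decibels: 20·log₁₀(0.001588) ≈ -56.0 dB.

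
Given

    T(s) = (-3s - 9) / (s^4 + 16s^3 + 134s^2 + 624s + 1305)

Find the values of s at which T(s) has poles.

The poles are the roots of the denominator s^4 + 16s^3 + 134s^2 + 624s + 1305 = 0.
No real roots exist; factor into two real quadratics: (s^2 + 10s + 29)(s^2 + 6s + 45) = 0.
Each quadratic gives a conjugate pair via the quadratic formula.

s = -5 + 2j, -5 - 2j, -3 + 6j, -3 - 6j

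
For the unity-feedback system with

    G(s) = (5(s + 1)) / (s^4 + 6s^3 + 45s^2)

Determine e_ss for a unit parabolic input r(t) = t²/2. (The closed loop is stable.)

e_ss = 9

G(s) has 2 poles at the origin.
This is a Type 2 system. Ka = lim_{s→0} s^2·G(s) = 5/45 = 1/9.
e_ss = 1/Ka = 1/(1/9) = 9.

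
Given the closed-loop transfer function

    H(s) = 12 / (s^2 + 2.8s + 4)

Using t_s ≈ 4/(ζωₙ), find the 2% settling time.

t_s ≈ 2.857 s

Comparing s^2 + 2.8s + 4 to s^2 + 2ζωₙs + ωₙ²: ωₙ = 2 rad/s and ζ = 2.8/(2·2) = 0.7.
ζωₙ = 2.8/2 = 1.4, so t_s ≈ 4/(ζωₙ) = 4/1.4 ≈ 2.857 s.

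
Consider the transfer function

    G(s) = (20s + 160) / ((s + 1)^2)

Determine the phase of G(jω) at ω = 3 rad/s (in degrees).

At s = j3: numerator = 160 + j60, denominator = -8 + j6.
∠G = ∠num − ∠den = 20.556° − (143.13°) = -122.6°.

∠G(j3) ≈ -122.6°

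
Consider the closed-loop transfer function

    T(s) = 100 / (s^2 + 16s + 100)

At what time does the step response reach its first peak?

Comparing s^2 + 16s + 100 to s^2 + 2ζωₙs + ωₙ²: ωₙ = 10 rad/s and ζ = 16/(2·10) = 0.8.
ζωₙ = 16/2 = 8, so ω_d = ωₙ√(1−ζ²) = √(ωₙ² − (ζωₙ)²) = √(100 − 8²) = √36 = 6 rad/s.
t_p = π/ω_d = π/6 ≈ 0.5236 s.

t_p ≈ 0.5236 s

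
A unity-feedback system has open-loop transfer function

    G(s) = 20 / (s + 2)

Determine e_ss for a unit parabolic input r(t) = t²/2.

G(s) has no poles at the origin.
This is a Type 0 system; Ka = lim_{s→0} s^2·G(s) = 0, so the steady-state error for a parabola input is infinite.

e_ss = ∞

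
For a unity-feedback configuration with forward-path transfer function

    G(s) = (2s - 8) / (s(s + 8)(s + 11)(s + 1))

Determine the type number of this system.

Type 1

The denominator has 1 factor of s at the origin (free integrator), so this is a Type 1 system.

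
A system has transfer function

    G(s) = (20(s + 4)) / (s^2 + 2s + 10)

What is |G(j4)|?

|G(j4)| ≈ 11.31

Substitute s = j4: numerator = 80 + j80, denominator = -6 + j8.
|G(j4)| = |80 + j80| / |-6 + j8| = 113.14 / 10 ≈ 11.31.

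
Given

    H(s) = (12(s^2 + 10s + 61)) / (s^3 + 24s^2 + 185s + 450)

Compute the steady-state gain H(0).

Set s = 0: H(0) = (732) / (450) = 122/75.

H(0) = 122/75 ≈ 1.627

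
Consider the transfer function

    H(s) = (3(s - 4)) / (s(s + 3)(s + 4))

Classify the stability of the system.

The poles can be read from the denominator factors: s = 0, -3, -4.
Since the simple pole(s) at s = 0 lie on the jω-axis with none in the right half-plane, the system is marginally stable.

marginally stable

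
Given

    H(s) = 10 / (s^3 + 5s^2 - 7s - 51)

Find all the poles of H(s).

s = -4 + j, -4 - j, 3

The poles are the roots of the denominator s^3 + 5s^2 - 7s - 51 = 0.
Trying s = 3: the polynomial evaluates to 0, so (s - 3) is a factor.
Dividing out leaves s^2 + 8s + 17 = 0.
The quadratic formula then gives s = -4 ± 1j.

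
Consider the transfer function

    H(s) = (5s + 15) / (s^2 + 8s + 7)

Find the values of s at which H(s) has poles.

The poles are the roots of the denominator s^2 + 8s + 7 = 0.
Factoring: (s + 1)(s + 7) = 0, so s = -1 and s = -7.

s = -1, -7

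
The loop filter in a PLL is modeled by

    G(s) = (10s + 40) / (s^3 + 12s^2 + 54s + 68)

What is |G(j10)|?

|G(j10)| ≈ 0.08814

Substitute s = j10: numerator = 40 + j100, denominator = -1132 - j460.
|G(j10)| = |40 + j100| / |-1132 - j460| = 107.70 / 1221.9 ≈ 0.08814.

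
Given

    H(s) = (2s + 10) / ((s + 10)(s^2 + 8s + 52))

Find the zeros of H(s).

s = -5

Set the numerator to zero: 2s + 10 = 0, i.e. 2·(s + 5) = 0.
So s = -5.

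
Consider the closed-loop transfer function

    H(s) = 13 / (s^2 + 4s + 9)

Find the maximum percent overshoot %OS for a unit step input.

%OS ≈ 6.02%

Comparing s^2 + 4s + 9 to s^2 + 2ζωₙs + ωₙ²: ωₙ = 3 rad/s and ζ = 4/(2·3) ≈ 0.6667.
%OS = 100·exp(−πζ/√(1−ζ²)) = 100·exp(−π·0.6667/√(1−0.6667²)) ≈ 6.02%.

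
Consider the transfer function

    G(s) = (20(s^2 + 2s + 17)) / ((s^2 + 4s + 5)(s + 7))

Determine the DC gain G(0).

At s = 0 each factor (s + a) contributes a and each (s^2 + bs + c) contributes c.
G(0) = 20·(17) / ((5) · (7)) = 340/35 = 68/7.

G(0) = 68/7 ≈ 9.714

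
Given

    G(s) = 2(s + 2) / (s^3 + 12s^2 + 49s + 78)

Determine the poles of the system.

s = -3 ± 2j, -6

The poles are the roots of the denominator s^3 + 12s^2 + 49s + 78 = 0.
Trying s = -6: the polynomial evaluates to 0, so (s + 6) is a factor.
Dividing out leaves s^2 + 6s + 13 = 0.
The quadratic formula then gives s = -3 ± 2j.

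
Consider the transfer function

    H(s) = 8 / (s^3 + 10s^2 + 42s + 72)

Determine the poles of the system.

The poles are the roots of the denominator s^3 + 10s^2 + 42s + 72 = 0.
Trying s = -4: the polynomial evaluates to 0, so (s + 4) is a factor.
Dividing out leaves s^2 + 6s + 18 = 0.
The quadratic formula then gives s = -3 ± 3j.

s = -3 + 3j, -3 - 3j, -4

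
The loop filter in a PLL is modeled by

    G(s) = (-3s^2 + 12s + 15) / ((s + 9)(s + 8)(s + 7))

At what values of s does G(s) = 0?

Set the numerator to zero: -3s^2 + 12s + 15 = 0, i.e. -3·(s^2 - 4s - 5) = 0.
Factoring: (s - 5)(s + 1) = 0.

s = 5, -1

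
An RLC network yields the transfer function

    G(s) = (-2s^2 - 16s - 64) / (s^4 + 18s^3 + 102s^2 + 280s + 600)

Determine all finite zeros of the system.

Set the numerator to zero: -2s^2 - 16s - 64 = 0, i.e. -2·(s^2 + 8s + 32) = 0.
Factoring: (s^2 + 8s + 32) = 0.

s = -4 ± 4j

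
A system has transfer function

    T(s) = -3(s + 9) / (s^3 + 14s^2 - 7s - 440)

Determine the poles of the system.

The poles are the roots of the denominator s^3 + 14s^2 - 7s - 440 = 0.
Trying s = 5: the polynomial evaluates to 0, so (s - 5) is a factor.
Dividing out leaves s^2 + 19s + 88 = 0.
Factoring the quadratic: (s + 11)(s + 8) = 0.

s = 5, -11, -8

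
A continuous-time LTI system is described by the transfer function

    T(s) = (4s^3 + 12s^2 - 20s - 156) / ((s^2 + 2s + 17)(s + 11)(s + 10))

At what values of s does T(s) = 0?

Set the numerator to zero: 4s^3 + 12s^2 - 20s - 156 = 0, i.e. 4·(s^3 + 3s^2 - 5s - 39) = 0.
Factoring: (s - 3)(s^2 + 6s + 13) = 0.

s = 3, -3 ± 2j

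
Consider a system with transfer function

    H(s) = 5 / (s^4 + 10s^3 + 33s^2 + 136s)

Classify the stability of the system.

The denominator s^4 + 10s^3 + 33s^2 + 136s factors as s(s^2 + 2s + 17)(s + 8), giving poles at s = 0, -1 ± 4j, -8.
Since the simple pole(s) at s = 0 lie on the jω-axis with none in the right half-plane, the system is marginally stable.

marginally stable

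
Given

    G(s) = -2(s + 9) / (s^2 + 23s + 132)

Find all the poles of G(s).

The poles are the roots of the denominator s^2 + 23s + 132 = 0.
Factoring: (s + 12)(s + 11) = 0, so s = -12 and s = -11.

s = -12, -11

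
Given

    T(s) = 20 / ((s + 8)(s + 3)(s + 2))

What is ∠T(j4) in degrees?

At s = j4: numerator = 20, denominator = -160 + j120.
∠T = ∠num − ∠den = 0° − (143.13°) = -143.1°.

∠T(j4) ≈ -143.1°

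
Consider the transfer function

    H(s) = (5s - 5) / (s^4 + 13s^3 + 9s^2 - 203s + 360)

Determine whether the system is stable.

unstable

The denominator s^4 + 13s^3 + 9s^2 - 203s + 360 factors as (s^2 - 4s + 5)(s + 9)(s + 8), giving poles at s = 2 ± j, -9, -8.
Since the pole(s) at s = 2 ± j lie in the right half-plane, the system is unstable.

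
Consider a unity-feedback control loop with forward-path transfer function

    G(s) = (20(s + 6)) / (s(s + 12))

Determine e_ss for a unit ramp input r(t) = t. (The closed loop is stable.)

e_ss = 0.1000

G(s) has one pole at the origin.
This is a Type 1 system. Kv = lim_{s→0} s·G(s) = 120/12 = 10.
e_ss = 1/Kv = 1/(10) = 1/10 ≈ 0.1000.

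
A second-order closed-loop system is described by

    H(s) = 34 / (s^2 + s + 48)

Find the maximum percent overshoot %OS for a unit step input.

%OS ≈ 79.7%

Comparing s^2 + s + 48 to s^2 + 2ζωₙs + ωₙ²: ωₙ = √48 ≈ 6.928 rad/s and ζ = 1/(2·√48) ≈ 0.07217.
%OS = 100·exp(−πζ/√(1−ζ²)) = 100·exp(−π·0.07217/√(1−0.07217²)) ≈ 79.7%.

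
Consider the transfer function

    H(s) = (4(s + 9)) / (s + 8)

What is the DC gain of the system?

Set s = 0: H(0) = (36) / (8) = 9/2.

H(0) = 9/2 ≈ 4.500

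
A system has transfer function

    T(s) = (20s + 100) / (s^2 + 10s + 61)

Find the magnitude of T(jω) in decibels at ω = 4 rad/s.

Substitute s = j4: numerator = 100 + j80, denominator = 45 + j40.
|T(j4)| = |100 + j80| / |45 + j40| = 128.06 / 60.208 ≈ 2.127.
In decibels: 20·log₁₀(2.127) ≈ 6.56 dB.

|T(j4)|_dB ≈ 6.56 dB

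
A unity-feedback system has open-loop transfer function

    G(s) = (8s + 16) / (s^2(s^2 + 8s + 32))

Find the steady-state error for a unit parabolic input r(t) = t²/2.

e_ss = 2

G(s) has 2 poles at the origin.
This is a Type 2 system. Ka = lim_{s→0} s^2·G(s) = 16/32 = 1/2.
e_ss = 1/Ka = 1/(1/2) = 2.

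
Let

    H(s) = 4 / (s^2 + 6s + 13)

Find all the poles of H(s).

s = -3 + 2j, -3 - 2j

The poles are the roots of the denominator s^2 + 6s + 13 = 0.
Using the quadratic formula: s = (-6 ± √(-16))/2 = -3 ± 2j.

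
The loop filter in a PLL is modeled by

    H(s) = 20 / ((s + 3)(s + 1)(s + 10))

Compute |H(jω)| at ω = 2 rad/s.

Substitute s = j2: numerator = 20, denominator = -26 + j78.
|H(j2)| = |20| / |-26 + j78| = 20 / 82.219 ≈ 0.2433.

|H(j2)| ≈ 0.2433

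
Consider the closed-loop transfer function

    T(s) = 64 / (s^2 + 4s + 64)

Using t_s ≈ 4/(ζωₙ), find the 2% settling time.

t_s ≈ 2 s

Comparing s^2 + 4s + 64 to s^2 + 2ζωₙs + ωₙ²: ωₙ = 8 rad/s and ζ = 4/(2·8) = 0.25.
ζωₙ = 4/2 = 2, so t_s ≈ 4/(ζωₙ) = 4/2 = 2 s.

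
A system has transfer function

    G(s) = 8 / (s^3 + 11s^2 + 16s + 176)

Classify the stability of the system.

marginally stable

The denominator s^3 + 11s^2 + 16s + 176 factors as (s^2 + 16)(s + 11), giving poles at s = 4j, -4j, -11.
Since the simple pole(s) at s = 4j, -4j lie on the jω-axis with none in the right half-plane, the system is marginally stable.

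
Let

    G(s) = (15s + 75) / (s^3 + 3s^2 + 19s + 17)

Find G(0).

Set s = 0: G(0) = (75) / (17) = 75/17.

G(0) = 75/17 ≈ 4.412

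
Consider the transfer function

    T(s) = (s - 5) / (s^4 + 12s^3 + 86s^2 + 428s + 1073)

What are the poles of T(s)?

The poles are the roots of the denominator s^4 + 12s^3 + 86s^2 + 428s + 1073 = 0.
No real roots exist; factor into two real quadratics: (s^2 + 2s + 37)(s^2 + 10s + 29) = 0.
Each quadratic gives a conjugate pair via the quadratic formula.

s = -1 ± 6j, -5 ± 2j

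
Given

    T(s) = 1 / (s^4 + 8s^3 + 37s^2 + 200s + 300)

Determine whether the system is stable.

The denominator s^4 + 8s^3 + 37s^2 + 200s + 300 factors as (s^2 + 25)(s + 2)(s + 6), giving poles at s = 5j, -5j, -2, -6.
Since the simple pole(s) at s = ±5j lie on the jω-axis with none in the right half-plane, the system is marginally stable.

marginally stable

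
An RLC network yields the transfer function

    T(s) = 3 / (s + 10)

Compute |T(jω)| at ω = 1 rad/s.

Substitute s = j1: numerator = 3, denominator = 10 + j1.
|T(j1)| = |3| / |10 + j1| = 3 / 10.050 ≈ 0.2985.

|T(j1)| ≈ 0.2985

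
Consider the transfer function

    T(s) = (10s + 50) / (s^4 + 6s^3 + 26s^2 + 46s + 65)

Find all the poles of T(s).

s = -2 + 3j, -2 - 3j, -1 + 2j, -1 - 2j

The poles are the roots of the denominator s^4 + 6s^3 + 26s^2 + 46s + 65 = 0.
No real roots exist; factor into two real quadratics: (s^2 + 4s + 13)(s^2 + 2s + 5) = 0.
Each quadratic gives a conjugate pair via the quadratic formula.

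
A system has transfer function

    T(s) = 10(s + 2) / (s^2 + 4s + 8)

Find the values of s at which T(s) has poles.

s = -2 + 2j, -2 - 2j

The poles are the roots of the denominator s^2 + 4s + 8 = 0.
Using the quadratic formula: s = (-4 ± √(-16))/2 = -2 ± 2j.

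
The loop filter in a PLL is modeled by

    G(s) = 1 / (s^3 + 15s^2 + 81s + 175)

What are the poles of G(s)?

s = -7, -4 ± 3j

The poles are the roots of the denominator s^3 + 15s^2 + 81s + 175 = 0.
Trying s = -7: the polynomial evaluates to 0, so (s + 7) is a factor.
Dividing out leaves s^2 + 8s + 25 = 0.
The quadratic formula then gives s = -4 ± 3j.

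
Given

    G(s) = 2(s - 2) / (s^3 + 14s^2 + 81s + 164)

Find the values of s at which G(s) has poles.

The poles are the roots of the denominator s^3 + 14s^2 + 81s + 164 = 0.
Trying s = -4: the polynomial evaluates to 0, so (s + 4) is a factor.
Dividing out leaves s^2 + 10s + 41 = 0.
The quadratic formula then gives s = -5 ± 4j.

s = -5 + 4j, -5 - 4j, -4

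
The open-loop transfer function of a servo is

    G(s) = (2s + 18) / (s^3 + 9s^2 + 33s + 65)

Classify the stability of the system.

The denominator s^3 + 9s^2 + 33s + 65 factors as (s^2 + 4s + 13)(s + 5), giving poles at s = -2 ± 3j, -5.
Since all poles lie strictly in the left half-plane, the system is stable.

stable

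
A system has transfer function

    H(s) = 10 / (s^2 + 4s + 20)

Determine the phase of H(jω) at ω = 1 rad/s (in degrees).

∠H(j1) ≈ -11.89°

At s = j1: numerator = 10, denominator = 19 + j4.
∠H = ∠num − ∠den = 0° − (11.889°) = -11.89°.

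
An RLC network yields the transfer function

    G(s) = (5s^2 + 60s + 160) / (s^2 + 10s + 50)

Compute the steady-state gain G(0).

G(0) = 16/5 ≈ 3.200

Set s = 0: G(0) = (160) / (50) = 16/5.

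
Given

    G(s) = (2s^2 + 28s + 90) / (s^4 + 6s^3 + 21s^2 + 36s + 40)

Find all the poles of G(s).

The poles are the roots of the denominator s^4 + 6s^3 + 21s^2 + 36s + 40 = 0.
No real roots exist; factor into two real quadratics: (s^2 + 2s + 5)(s^2 + 4s + 8) = 0.
Each quadratic gives a conjugate pair via the quadratic formula.

s = -1 ± 2j, -2 ± 2j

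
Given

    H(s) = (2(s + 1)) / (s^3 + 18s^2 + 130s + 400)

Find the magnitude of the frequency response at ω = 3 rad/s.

|H(j3)| ≈ 0.01457

Substitute s = j3: numerator = 2 + j6, denominator = 238 + j363.
|H(j3)| = |2 + j6| / |238 + j363| = 6.3246 / 434.07 ≈ 0.01457.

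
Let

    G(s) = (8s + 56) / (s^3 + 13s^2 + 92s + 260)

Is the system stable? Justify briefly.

The denominator s^3 + 13s^2 + 92s + 260 factors as (s^2 + 8s + 52)(s + 5), giving poles at s = -4 + 6j, -4 - 6j, -5.
Since all poles lie strictly in the left half-plane, the system is stable.

stable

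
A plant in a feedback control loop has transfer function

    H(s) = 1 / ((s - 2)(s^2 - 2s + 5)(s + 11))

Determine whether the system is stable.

The poles can be read from the denominator factors: s = 2, 1 ± 2j, -11.
Since the pole(s) at s = 2, 1 + 2j, 1 - 2j lie in the right half-plane, the system is unstable.

unstable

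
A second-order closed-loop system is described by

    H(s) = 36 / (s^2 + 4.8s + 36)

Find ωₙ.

ωₙ = 6 rad/s

Compare the denominator to the standard form s^2 + 2ζωₙs + ωₙ².
ωₙ² = 36, so ωₙ = 6 rad/s.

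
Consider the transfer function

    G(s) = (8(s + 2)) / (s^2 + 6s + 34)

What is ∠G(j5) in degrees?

∠G(j5) ≈ -5.102°

At s = j5: numerator = 16 + j40, denominator = 9 + j30.
∠G = ∠num − ∠den = 68.199° − (73.301°) = -5.102°.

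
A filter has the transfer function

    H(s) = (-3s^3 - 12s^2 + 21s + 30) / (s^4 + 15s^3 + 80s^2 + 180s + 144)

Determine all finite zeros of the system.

Set the numerator to zero: -3s^3 - 12s^2 + 21s + 30 = 0, i.e. -3·(s^3 + 4s^2 - 7s - 10) = 0.
Factoring: (s - 2)(s + 1)(s + 5) = 0.

s = 2, -1, -5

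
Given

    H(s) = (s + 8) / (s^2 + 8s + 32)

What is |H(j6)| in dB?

Substitute s = j6: numerator = 8 + j6, denominator = -4 + j48.
|H(j6)| = |8 + j6| / |-4 + j48| = 10 / 48.166 ≈ 0.2076.
In decibels: 20·log₁₀(0.2076) ≈ -13.7 dB.

|H(j6)|_dB ≈ -13.7 dB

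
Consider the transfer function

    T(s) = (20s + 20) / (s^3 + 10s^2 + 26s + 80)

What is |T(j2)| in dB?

|T(j2)|_dB ≈ -2.47 dB

Substitute s = j2: numerator = 20 + j40, denominator = 40 + j44.
|T(j2)| = |20 + j40| / |40 + j44| = 44.721 / 59.464 ≈ 0.7521.
In decibels: 20·log₁₀(0.7521) ≈ -2.47 dB.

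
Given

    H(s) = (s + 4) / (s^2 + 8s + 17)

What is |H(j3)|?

Substitute s = j3: numerator = 4 + j3, denominator = 8 + j24.
|H(j3)| = |4 + j3| / |8 + j24| = 5 / 25.298 ≈ 0.1976.

|H(j3)| ≈ 0.1976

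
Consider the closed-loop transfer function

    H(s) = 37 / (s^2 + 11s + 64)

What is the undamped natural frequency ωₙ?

Compare the denominator to the standard form s^2 + 2ζωₙs + ωₙ².
ωₙ² = 64, so ωₙ = 8 rad/s.

ωₙ = 8 rad/s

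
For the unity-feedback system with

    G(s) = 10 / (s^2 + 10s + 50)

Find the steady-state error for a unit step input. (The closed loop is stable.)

G(s) has no poles at the origin.
This is a Type 0 system. Kp = lim_{s→0} G(s) = 10/50 = 1/5.
e_ss = 1/(1 + Kp) = 1/(1 + 1/5) = 5/6 ≈ 0.8333.

e_ss = 0.8333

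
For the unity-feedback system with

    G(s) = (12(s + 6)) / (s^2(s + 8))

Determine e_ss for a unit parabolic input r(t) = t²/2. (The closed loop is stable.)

e_ss = 0.1111

G(s) has 2 poles at the origin.
This is a Type 2 system. Ka = lim_{s→0} s^2·G(s) = 72/8 = 9.
e_ss = 1/Ka = 1/(9) = 1/9 ≈ 0.1111.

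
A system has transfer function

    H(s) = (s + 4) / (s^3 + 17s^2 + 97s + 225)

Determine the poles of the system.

s = -4 ± 3j, -9

The poles are the roots of the denominator s^3 + 17s^2 + 97s + 225 = 0.
Trying s = -9: the polynomial evaluates to 0, so (s + 9) is a factor.
Dividing out leaves s^2 + 8s + 25 = 0.
The quadratic formula then gives s = -4 ± 3j.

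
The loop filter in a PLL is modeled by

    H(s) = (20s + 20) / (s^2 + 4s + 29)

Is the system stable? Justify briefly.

The denominator s^2 + 4s + 29 factors as (s^2 + 4s + 29), giving poles at s = -2 ± 5j.
Since all poles lie strictly in the left half-plane, the system is stable.

stable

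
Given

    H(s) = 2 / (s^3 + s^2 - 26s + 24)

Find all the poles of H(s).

The poles are the roots of the denominator s^3 + s^2 - 26s + 24 = 0.
Trying s = -6: the polynomial evaluates to 0, so (s + 6) is a factor.
Dividing out leaves s^2 - 5s + 4 = 0.
Factoring the quadratic: (s - 4)(s - 1) = 0.

s = -6, 4, 1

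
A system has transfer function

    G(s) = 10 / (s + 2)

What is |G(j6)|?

|G(j6)| ≈ 1.581

Substitute s = j6: numerator = 10, denominator = 2 + j6.
|G(j6)| = |10| / |2 + j6| = 10 / 6.3246 ≈ 1.581.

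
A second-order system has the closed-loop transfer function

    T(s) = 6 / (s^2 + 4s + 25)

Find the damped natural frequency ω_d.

ω_d ≈ 4.583 rad/s

Comparing s^2 + 4s + 25 to s^2 + 2ζωₙs + ωₙ²: ωₙ = 5 rad/s and ζ = 4/(2·5) = 0.4.
ζωₙ = 4/2 = 2, so ω_d = ωₙ√(1−ζ²) = √(ωₙ² − (ζωₙ)²) = √(25 − 2²) = √21 ≈ 4.583 rad/s.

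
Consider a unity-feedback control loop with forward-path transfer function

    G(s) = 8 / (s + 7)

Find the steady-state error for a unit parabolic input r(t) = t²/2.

G(s) has no poles at the origin.
This is a Type 0 system; Ka = lim_{s→0} s^2·G(s) = 0, so the steady-state error for a parabola input is infinite.

e_ss = ∞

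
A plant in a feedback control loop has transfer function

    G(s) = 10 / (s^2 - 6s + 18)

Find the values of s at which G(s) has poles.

s = 3 + 3j, 3 - 3j

The poles are the roots of the denominator s^2 - 6s + 18 = 0.
Using the quadratic formula: s = (6 ± √(-36))/2 = 3 ± 3j.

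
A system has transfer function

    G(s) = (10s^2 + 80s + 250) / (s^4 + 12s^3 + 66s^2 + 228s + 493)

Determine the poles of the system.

s = -1 + 4j, -1 - 4j, -5 + 2j, -5 - 2j

The poles are the roots of the denominator s^4 + 12s^3 + 66s^2 + 228s + 493 = 0.
No real roots exist; factor into two real quadratics: (s^2 + 2s + 17)(s^2 + 10s + 29) = 0.
Each quadratic gives a conjugate pair via the quadratic formula.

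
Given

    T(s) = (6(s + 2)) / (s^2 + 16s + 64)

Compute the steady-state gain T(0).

T(0) = 3/16 ≈ 0.1875

Set s = 0: T(0) = (12) / (64) = 3/16.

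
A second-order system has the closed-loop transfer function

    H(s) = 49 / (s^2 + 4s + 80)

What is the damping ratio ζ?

ζ ≈ 0.2236

Compare the denominator to the standard form s^2 + 2ζωₙs + ωₙ².
ωₙ² = 80, so ωₙ = √80 ≈ 8.944 rad/s.
2ζωₙ = 4, so ζ = 4/(2·√80) ≈ 0.2236.
With ζ = 0.2236 the response is underdamped.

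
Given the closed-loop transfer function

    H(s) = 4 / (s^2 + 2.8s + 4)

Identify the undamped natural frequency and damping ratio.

ωₙ = 2 rad/s, ζ = 0.7

Compare the denominator to the standard form s^2 + 2ζωₙs + ωₙ².
ωₙ² = 4, so ωₙ = 2 rad/s.
2ζωₙ = 2.8, so ζ = 2.8/(2·2) = 0.7.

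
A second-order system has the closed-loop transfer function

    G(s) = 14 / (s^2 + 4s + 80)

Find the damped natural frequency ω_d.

ω_d ≈ 8.718 rad/s

Comparing s^2 + 4s + 80 to s^2 + 2ζωₙs + ωₙ²: ωₙ = √80 ≈ 8.944 rad/s and ζ = 4/(2·√80) ≈ 0.2236.
ζωₙ = 4/2 = 2, so ω_d = ωₙ√(1−ζ²) = √(ωₙ² − (ζωₙ)²) = √(80 − 2²) = √76 ≈ 8.718 rad/s.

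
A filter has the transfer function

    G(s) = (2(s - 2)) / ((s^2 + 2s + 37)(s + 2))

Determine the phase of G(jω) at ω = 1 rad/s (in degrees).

∠G(j1) ≈ 123.7°

At s = j1: numerator = -4 + j2, denominator = 70 + j40.
∠G = ∠num − ∠den = 153.43° − (29.745°) = 123.7°.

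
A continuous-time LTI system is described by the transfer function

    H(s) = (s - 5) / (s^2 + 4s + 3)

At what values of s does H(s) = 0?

s = 5

Set the numerator to zero: s - 5 = 0.
So s = 5.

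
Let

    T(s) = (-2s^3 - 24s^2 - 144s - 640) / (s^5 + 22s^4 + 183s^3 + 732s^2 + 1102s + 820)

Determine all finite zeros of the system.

s = -8, -2 ± 6j

Set the numerator to zero: -2s^3 - 24s^2 - 144s - 640 = 0, i.e. -2·(s^3 + 12s^2 + 72s + 320) = 0.
Factoring: (s + 8)(s^2 + 4s + 40) = 0.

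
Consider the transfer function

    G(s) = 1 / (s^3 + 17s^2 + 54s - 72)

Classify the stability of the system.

unstable

The denominator s^3 + 17s^2 + 54s - 72 factors as (s + 12)(s - 1)(s + 6), giving poles at s = -12, 1, -6.
Since the pole(s) at s = 1 lie in the right half-plane, the system is unstable.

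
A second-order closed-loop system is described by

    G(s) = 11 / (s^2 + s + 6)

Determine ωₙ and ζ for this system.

Compare the denominator to the standard form s^2 + 2ζωₙs + ωₙ².
ωₙ² = 6, so ωₙ = √6 ≈ 2.449 rad/s.
2ζωₙ = 1, so ζ = 1/(2·√6) ≈ 0.2041.

ωₙ ≈ 2.449 rad/s, ζ ≈ 0.2041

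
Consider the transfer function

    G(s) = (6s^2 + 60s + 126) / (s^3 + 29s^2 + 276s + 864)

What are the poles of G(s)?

s = -12, -8, -9

The poles are the roots of the denominator s^3 + 29s^2 + 276s + 864 = 0.
Trying s = -12: the polynomial evaluates to 0, so (s + 12) is a factor.
Dividing out leaves s^2 + 17s + 72 = 0.
Factoring the quadratic: (s + 8)(s + 9) = 0.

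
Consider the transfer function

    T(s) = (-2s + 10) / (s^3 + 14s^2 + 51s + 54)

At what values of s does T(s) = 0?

s = 5

Set the numerator to zero: -2s + 10 = 0, i.e. -2·(s - 5) = 0.
So s = 5.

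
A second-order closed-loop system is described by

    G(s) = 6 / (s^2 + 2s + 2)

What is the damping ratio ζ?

Compare the denominator to the standard form s^2 + 2ζωₙs + ωₙ².
ωₙ² = 2, so ωₙ = √2 ≈ 1.414 rad/s.
2ζωₙ = 2, so ζ = 2/(2·√2) ≈ 0.7071.
With ζ = 0.7071 the response is underdamped.

ζ ≈ 0.7071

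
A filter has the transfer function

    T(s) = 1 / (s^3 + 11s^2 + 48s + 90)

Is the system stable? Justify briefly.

The denominator s^3 + 11s^2 + 48s + 90 factors as (s^2 + 6s + 18)(s + 5), giving poles at s = -3 + 3j, -3 - 3j, -5.
Since all poles lie strictly in the left half-plane, the system is stable.

stable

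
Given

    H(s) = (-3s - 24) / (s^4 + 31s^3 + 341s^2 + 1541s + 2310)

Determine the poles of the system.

s = -11, -3, -10, -7

The poles are the roots of the denominator s^4 + 31s^3 + 341s^2 + 1541s + 2310 = 0.
Trying s = -11: the polynomial evaluates to 0, so (s + 11) is a factor.
Dividing out leaves s^3 + 20s^2 + 121s + 210 = 0.
This factors further as (s + 3)(s + 10)(s + 7) = 0.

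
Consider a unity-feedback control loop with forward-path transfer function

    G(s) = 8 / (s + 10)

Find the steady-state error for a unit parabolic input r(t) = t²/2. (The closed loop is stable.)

G(s) has no poles at the origin.
This is a Type 0 system; Ka = lim_{s→0} s^2·G(s) = 0, so the steady-state error for a parabola input is infinite.

e_ss = ∞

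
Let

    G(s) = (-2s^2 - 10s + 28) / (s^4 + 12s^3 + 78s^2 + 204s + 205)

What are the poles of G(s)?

The poles are the roots of the denominator s^4 + 12s^3 + 78s^2 + 204s + 205 = 0.
No real roots exist; factor into two real quadratics: (s^2 + 8s + 41)(s^2 + 4s + 5) = 0.
Each quadratic gives a conjugate pair via the quadratic formula.

s = -4 + 5j, -4 - 5j, -2 + j, -2 - j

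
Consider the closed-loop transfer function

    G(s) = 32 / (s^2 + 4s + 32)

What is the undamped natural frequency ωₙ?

ωₙ ≈ 5.657 rad/s

Compare the denominator to the standard form s^2 + 2ζωₙs + ωₙ².
ωₙ² = 32, so ωₙ = √32 ≈ 5.657 rad/s.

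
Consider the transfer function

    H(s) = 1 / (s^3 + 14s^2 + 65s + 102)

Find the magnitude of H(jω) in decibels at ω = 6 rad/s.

|H(j6)|_dB ≈ -52.8 dB

Substitute s = j6: numerator = 1, denominator = -402 + j174.
|H(j6)| = |1| / |-402 + j174| = 1 / 438.04 ≈ 0.002283.
In decibels: 20·log₁₀(0.002283) ≈ -52.8 dB.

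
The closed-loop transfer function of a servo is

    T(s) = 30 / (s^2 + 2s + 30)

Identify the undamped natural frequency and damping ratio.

Compare the denominator to the standard form s^2 + 2ζωₙs + ωₙ².
ωₙ² = 30, so ωₙ = √30 ≈ 5.477 rad/s.
2ζωₙ = 2, so ζ = 2/(2·√30) ≈ 0.1826.

ωₙ ≈ 5.477 rad/s, ζ ≈ 0.1826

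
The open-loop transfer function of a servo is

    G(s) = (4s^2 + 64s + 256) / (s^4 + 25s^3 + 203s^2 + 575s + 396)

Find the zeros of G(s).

Set the numerator to zero: 4s^2 + 64s + 256 = 0, i.e. 4·(s^2 + 16s + 64) = 0.
Factoring: (s + 8)^2 = 0.

s = -8, -8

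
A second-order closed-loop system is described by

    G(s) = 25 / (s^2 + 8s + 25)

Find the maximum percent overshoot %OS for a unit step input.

Comparing s^2 + 8s + 25 to s^2 + 2ζωₙs + ωₙ²: ωₙ = 5 rad/s and ζ = 8/(2·5) = 0.8.
%OS = 100·exp(−πζ/√(1−ζ²)) = 100·exp(−π·0.8/√(1−0.8²)) ≈ 1.52%.

%OS ≈ 1.52%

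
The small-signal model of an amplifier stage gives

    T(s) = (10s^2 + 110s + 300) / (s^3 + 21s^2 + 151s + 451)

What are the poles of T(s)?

s = -5 ± 4j, -11

The poles are the roots of the denominator s^3 + 21s^2 + 151s + 451 = 0.
Trying s = -11: the polynomial evaluates to 0, so (s + 11) is a factor.
Dividing out leaves s^2 + 10s + 41 = 0.
The quadratic formula then gives s = -5 ± 4j.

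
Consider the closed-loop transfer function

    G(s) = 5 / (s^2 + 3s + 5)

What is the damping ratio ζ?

Compare the denominator to the standard form s^2 + 2ζωₙs + ωₙ².
ωₙ² = 5, so ωₙ = √5 ≈ 2.236 rad/s.
2ζωₙ = 3, so ζ = 3/(2·√5) ≈ 0.6708.
With ζ = 0.6708 the response is underdamped.

ζ ≈ 0.6708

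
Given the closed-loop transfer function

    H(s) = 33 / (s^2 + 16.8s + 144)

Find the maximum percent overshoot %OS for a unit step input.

Comparing s^2 + 16.8s + 144 to s^2 + 2ζωₙs + ωₙ²: ωₙ = 12 rad/s and ζ = 16.8/(2·12) = 0.7.
%OS = 100·exp(−πζ/√(1−ζ²)) = 100·exp(−π·0.7/√(1−0.7²)) ≈ 4.60%.

%OS ≈ 4.60%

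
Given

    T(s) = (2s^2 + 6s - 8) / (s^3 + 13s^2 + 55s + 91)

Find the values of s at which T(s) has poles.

s = -3 + 2j, -3 - 2j, -7

The poles are the roots of the denominator s^3 + 13s^2 + 55s + 91 = 0.
Trying s = -7: the polynomial evaluates to 0, so (s + 7) is a factor.
Dividing out leaves s^2 + 6s + 13 = 0.
The quadratic formula then gives s = -3 ± 2j.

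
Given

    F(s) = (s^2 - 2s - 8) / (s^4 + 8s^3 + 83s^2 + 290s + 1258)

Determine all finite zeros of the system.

Set the numerator to zero: s^2 - 2s - 8 = 0.
Factoring: (s + 2)(s - 4) = 0.

s = -2, 4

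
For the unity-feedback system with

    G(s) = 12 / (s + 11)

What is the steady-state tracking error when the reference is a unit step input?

G(s) has no poles at the origin.
This is a Type 0 system. Kp = lim_{s→0} G(s) = 12/11.
e_ss = 1/(1 + Kp) = 1/(1 + 12/11) = 11/23 ≈ 0.4783.

e_ss = 0.4783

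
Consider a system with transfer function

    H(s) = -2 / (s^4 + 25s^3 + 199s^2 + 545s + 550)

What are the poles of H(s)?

The poles are the roots of the denominator s^4 + 25s^3 + 199s^2 + 545s + 550 = 0.
Trying s = -10: the polynomial evaluates to 0, so (s + 10) is a factor.
Dividing out leaves s^3 + 15s^2 + 49s + 55 = 0.
This factors further as (s^2 + 4s + 5)(s + 11) = 0.

s = -2 + j, -2 - j, -10, -11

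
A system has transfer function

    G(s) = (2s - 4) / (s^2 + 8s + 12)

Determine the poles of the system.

s = -6, -2

The poles are the roots of the denominator s^2 + 8s + 12 = 0.
Factoring: (s + 6)(s + 2) = 0, so s = -6 and s = -2.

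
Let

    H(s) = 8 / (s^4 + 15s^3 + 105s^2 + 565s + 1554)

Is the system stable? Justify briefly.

The denominator s^4 + 15s^3 + 105s^2 + 565s + 1554 factors as (s^2 + 2s + 37)(s + 6)(s + 7), giving poles at s = -1 ± 6j, -6, -7.
Since all poles lie strictly in the left half-plane, the system is stable.

stable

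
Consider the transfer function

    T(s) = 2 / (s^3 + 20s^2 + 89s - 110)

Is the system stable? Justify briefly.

The denominator s^3 + 20s^2 + 89s - 110 factors as (s + 10)(s - 1)(s + 11), giving poles at s = -10, 1, -11.
Since the pole(s) at s = 1 lie in the right half-plane, the system is unstable.

unstable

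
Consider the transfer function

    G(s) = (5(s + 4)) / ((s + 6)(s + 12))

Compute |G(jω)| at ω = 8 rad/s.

|G(j8)| ≈ 0.3101

Substitute s = j8: numerator = 20 + j40, denominator = 8 + j144.
|G(j8)| = |20 + j40| / |8 + j144| = 44.721 / 144.22 ≈ 0.3101.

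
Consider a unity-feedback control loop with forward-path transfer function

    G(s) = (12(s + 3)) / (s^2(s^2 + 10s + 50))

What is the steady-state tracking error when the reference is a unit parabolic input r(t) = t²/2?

e_ss = 1.389

G(s) has 2 poles at the origin.
This is a Type 2 system. Ka = lim_{s→0} s^2·G(s) = 36/50 = 18/25.
e_ss = 1/Ka = 1/(18/25) = 25/18 ≈ 1.389.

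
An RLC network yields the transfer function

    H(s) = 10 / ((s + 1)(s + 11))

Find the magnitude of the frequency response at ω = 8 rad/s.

Substitute s = j8: numerator = 10, denominator = -53 + j96.
|H(j8)| = |10| / |-53 + j96| = 10 / 109.66 ≈ 0.09119.

|H(j8)| ≈ 0.09119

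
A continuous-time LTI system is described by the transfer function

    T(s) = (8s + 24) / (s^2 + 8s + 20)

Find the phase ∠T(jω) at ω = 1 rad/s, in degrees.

∠T(j1) ≈ -4.399°

At s = j1: numerator = 24 + j8, denominator = 19 + j8.
∠T = ∠num − ∠den = 18.435° − (22.834°) = -4.399°.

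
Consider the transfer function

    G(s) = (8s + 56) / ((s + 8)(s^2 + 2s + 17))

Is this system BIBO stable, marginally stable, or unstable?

The poles can be read from the denominator factors: s = -8, -1 + 4j, -1 - 4j.
Since all poles lie strictly in the left half-plane, the system is stable.

stable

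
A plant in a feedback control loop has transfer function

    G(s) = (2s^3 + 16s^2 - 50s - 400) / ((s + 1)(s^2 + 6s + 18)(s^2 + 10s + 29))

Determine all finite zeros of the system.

Set the numerator to zero: 2s^3 + 16s^2 - 50s - 400 = 0, i.e. 2·(s^3 + 8s^2 - 25s - 200) = 0.
Factoring: (s + 5)(s - 5)(s + 8) = 0.

s = -5, 5, -8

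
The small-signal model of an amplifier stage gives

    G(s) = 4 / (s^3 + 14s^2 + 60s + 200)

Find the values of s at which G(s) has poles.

s = -2 ± 4j, -10

The poles are the roots of the denominator s^3 + 14s^2 + 60s + 200 = 0.
Trying s = -10: the polynomial evaluates to 0, so (s + 10) is a factor.
Dividing out leaves s^2 + 4s + 20 = 0.
The quadratic formula then gives s = -2 ± 4j.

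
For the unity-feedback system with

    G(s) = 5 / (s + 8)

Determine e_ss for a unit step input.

e_ss = 0.6154

G(s) has no poles at the origin.
This is a Type 0 system. Kp = lim_{s→0} G(s) = 5/8.
e_ss = 1/(1 + Kp) = 1/(1 + 5/8) = 8/13 ≈ 0.6154.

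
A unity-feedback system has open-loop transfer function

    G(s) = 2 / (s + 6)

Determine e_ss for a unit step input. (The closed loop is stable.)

e_ss = 0.7500

G(s) has no poles at the origin.
This is a Type 0 system. Kp = lim_{s→0} G(s) = 2/6 = 1/3.
e_ss = 1/(1 + Kp) = 1/(1 + 1/3) = 3/4 ≈ 0.7500.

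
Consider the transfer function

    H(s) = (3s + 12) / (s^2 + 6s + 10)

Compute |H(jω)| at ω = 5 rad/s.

Substitute s = j5: numerator = 12 + j15, denominator = -15 + j30.
|H(j5)| = |12 + j15| / |-15 + j30| = 19.209 / 33.541 ≈ 0.5727.

|H(j5)| ≈ 0.5727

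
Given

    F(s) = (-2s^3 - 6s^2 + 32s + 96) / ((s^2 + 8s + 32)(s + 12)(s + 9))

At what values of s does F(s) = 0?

Set the numerator to zero: -2s^3 - 6s^2 + 32s + 96 = 0, i.e. -2·(s^3 + 3s^2 - 16s - 48) = 0.
Factoring: (s + 4)(s - 4)(s + 3) = 0.

s = -4, 4, -3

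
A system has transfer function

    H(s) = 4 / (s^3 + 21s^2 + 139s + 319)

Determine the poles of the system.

s = -5 + 2j, -5 - 2j, -11

The poles are the roots of the denominator s^3 + 21s^2 + 139s + 319 = 0.
Trying s = -11: the polynomial evaluates to 0, so (s + 11) is a factor.
Dividing out leaves s^2 + 10s + 29 = 0.
The quadratic formula then gives s = -5 ± 2j.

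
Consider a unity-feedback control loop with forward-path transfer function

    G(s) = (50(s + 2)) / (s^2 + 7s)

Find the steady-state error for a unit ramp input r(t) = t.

G(s) has one pole at the origin.
This is a Type 1 system. Kv = lim_{s→0} s·G(s) = 100/7.
e_ss = 1/Kv = 1/(100/7) = 7/100 ≈ 0.07000.

e_ss = 0.07000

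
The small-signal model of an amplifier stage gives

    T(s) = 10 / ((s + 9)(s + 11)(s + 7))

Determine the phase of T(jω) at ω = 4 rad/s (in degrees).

At s = j4: numerator = 10, denominator = 261 + j892.
∠T = ∠num − ∠den = 0° − (73.690°) = -73.69°.

∠T(j4) ≈ -73.69°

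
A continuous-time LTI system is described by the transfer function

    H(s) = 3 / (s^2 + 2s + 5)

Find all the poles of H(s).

The poles are the roots of the denominator s^2 + 2s + 5 = 0.
Using the quadratic formula: s = (-2 ± √(-16))/2 = -1 ± 2j.

s = -1 ± 2j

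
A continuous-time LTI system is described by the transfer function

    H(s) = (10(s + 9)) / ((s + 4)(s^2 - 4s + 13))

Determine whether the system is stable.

unstable

The poles can be read from the denominator factors: s = -4, 2 + 3j, 2 - 3j.
Since the pole(s) at s = 2 + 3j, 2 - 3j lie in the right half-plane, the system is unstable.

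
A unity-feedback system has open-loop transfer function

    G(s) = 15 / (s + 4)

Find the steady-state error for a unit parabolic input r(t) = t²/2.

e_ss = ∞

G(s) has no poles at the origin.
This is a Type 0 system; Ka = lim_{s→0} s^2·G(s) = 0, so the steady-state error for a parabola input is infinite.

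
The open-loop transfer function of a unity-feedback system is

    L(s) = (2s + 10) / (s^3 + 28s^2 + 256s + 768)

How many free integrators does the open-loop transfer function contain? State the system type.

The denominator has no factor of s at the origin — no free integrator — so this is a Type 0 system.

Type 0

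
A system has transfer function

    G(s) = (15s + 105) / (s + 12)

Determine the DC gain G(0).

G(0) = 35/4 ≈ 8.750

Set s = 0: G(0) = (105) / (12) = 35/4.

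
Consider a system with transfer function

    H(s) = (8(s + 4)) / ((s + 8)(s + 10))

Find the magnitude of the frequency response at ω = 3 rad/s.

Substitute s = j3: numerator = 32 + j24, denominator = 71 + j54.
|H(j3)| = |32 + j24| / |71 + j54| = 40 / 89.202 ≈ 0.4484.

|H(j3)| ≈ 0.4484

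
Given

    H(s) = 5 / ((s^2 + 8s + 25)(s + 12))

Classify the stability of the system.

stable

The poles can be read from the denominator factors: s = -4 + 3j, -4 - 3j, -12.
Since all poles lie strictly in the left half-plane, the system is stable.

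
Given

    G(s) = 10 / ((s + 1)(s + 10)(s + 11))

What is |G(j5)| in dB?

Substitute s = j5: numerator = 10, denominator = -440 + j530.
|G(j5)| = |10| / |-440 + j530| = 10 / 688.84 ≈ 0.01452.
In decibels: 20·log₁₀(0.01452) ≈ -36.8 dB.

|G(j5)|_dB ≈ -36.8 dB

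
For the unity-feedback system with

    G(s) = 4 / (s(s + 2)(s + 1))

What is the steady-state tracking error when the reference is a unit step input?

G(s) has one pole at the origin.
This is a Type 1 system; for a step input the steady-state error is zero.

e_ss = 0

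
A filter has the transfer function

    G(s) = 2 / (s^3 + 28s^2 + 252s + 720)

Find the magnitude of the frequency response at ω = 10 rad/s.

Substitute s = j10: numerator = 2, denominator = -2080 + j1520.
|G(j10)| = |2| / |-2080 + j1520| = 2 / 2576.2 ≈ 0.0007763.

|G(j10)| ≈ 0.0007763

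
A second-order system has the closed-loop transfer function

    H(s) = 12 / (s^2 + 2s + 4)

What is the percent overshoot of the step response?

%OS ≈ 16.3%

Comparing s^2 + 2s + 4 to s^2 + 2ζωₙs + ωₙ²: ωₙ = 2 rad/s and ζ = 2/(2·2) = 0.5.
%OS = 100·exp(−πζ/√(1−ζ²)) = 100·exp(−π·0.5/√(1−0.5²)) ≈ 16.3%.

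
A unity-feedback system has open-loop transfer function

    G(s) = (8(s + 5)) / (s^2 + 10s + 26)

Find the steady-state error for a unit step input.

G(s) has no poles at the origin.
This is a Type 0 system. Kp = lim_{s→0} G(s) = 40/26 = 20/13.
e_ss = 1/(1 + Kp) = 1/(1 + 20/13) = 13/33 ≈ 0.3939.

e_ss = 0.3939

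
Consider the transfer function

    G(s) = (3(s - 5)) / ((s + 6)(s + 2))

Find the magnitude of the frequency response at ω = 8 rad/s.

Substitute s = j8: numerator = -15 + j24, denominator = -52 + j64.
|G(j8)| = |-15 + j24| / |-52 + j64| = 28.302 / 82.462 ≈ 0.3432.

|G(j8)| ≈ 0.3432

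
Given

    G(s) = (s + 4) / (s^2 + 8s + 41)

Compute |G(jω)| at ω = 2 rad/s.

|G(j2)| ≈ 0.1109

Substitute s = j2: numerator = 4 + j2, denominator = 37 + j16.
|G(j2)| = |4 + j2| / |37 + j16| = 4.4721 / 40.311 ≈ 0.1109.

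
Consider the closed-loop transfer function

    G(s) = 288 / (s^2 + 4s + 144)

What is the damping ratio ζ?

Compare the denominator to the standard form s^2 + 2ζωₙs + ωₙ².
ωₙ² = 144, so ωₙ = 12 rad/s.
2ζωₙ = 4, so ζ = 4/(2·12) ≈ 0.1667.

ζ ≈ 0.1667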